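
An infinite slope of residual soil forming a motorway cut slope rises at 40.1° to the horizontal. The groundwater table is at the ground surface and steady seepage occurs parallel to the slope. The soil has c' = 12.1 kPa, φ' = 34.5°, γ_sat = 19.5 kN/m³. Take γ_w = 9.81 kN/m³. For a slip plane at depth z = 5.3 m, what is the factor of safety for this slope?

FS = 0.64

With seepage parallel to the slope and the water table at the surface, the effective normal stress on the slip plane uses the buoyant unit weight γ' = γ_sat − γ_w while the driving shear stress uses γ_sat:
FS = [c' + γ' z cos²β tanφ'] / [γ_sat z sinβ cosβ]
γ' = 19.5 − 9.81 = 9.69 kN/m³
Numerator = 12.1 + 9.69·5.3·cos²40.1°·tan34.5° = 12.1 + 9.69·5.3·0.5851·0.6873 = 32.752 kPa
Denominator = 19.5·5.3·sin40.1°·cos40.1° = 19.5·5.3·0.6441·0.7649 = 50.921 kPa
FS = 32.752 / 50.921 = 0.643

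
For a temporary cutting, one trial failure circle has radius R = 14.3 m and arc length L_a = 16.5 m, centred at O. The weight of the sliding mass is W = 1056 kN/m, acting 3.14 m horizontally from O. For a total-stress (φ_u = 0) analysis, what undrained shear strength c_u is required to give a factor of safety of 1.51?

c_u = 21.2 kPa

FS = c_u·L_a·R / (W·d), so c_u = FS·W·d / (L_a·R).
c_u = 1.51·1056·3.14 / (16.50·14.3) = 5006.9 / 235.95 = 21.22 kPa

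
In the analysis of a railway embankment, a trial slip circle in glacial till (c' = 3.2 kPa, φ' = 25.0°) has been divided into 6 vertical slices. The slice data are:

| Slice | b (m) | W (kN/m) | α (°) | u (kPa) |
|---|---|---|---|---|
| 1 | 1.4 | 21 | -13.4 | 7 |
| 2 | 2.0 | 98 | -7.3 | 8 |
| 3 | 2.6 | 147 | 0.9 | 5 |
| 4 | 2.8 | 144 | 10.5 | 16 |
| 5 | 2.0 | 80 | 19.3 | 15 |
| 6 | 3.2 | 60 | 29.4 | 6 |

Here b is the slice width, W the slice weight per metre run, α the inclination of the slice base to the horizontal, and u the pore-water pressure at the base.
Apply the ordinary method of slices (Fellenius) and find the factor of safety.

FS = 3.45

Ordinary method of slices: FS = Σ[c'·Δl_i + (W_i cosα_i − u_i·Δl_i)·tanφ'] / Σ W_i sinα_i, with Δl_i = b_i / cosα_i.
Slice 1: Δl = 1.4/cos(-13.4°) = 1.439 m; N'_1 = 21·cos(-13.4°) − 7·1.439 = 10.4; c'Δl = 4.61; W sinα = -4.9
Slice 2: Δl = 2.0/cos(-7.3°) = 2.016 m; N'_2 = 98·cos(-7.3°) − 8·2.016 = 81.1; c'Δl = 6.45; W sinα = -12.5
Slice 3: Δl = 2.6/cos0.9° = 2.600 m; N'_3 = 147·cos0.9° − 5·2.600 = 134.0; c'Δl = 8.32; W sinα = 2.3
Slice 4: Δl = 2.8/cos10.5° = 2.848 m; N'_4 = 144·cos10.5° − 16·2.848 = 96.0; c'Δl = 9.11; W sinα = 26.2
Slice 5: Δl = 2.0/cos19.3° = 2.119 m; N'_5 = 80·cos19.3° − 15·2.119 = 43.7; c'Δl = 6.78; W sinα = 26.4
Slice 6: Δl = 3.2/cos29.4° = 3.673 m; N'_6 = 60·cos29.4° − 6·3.673 = 30.2; c'Δl = 11.75; W sinα = 29.5
Σc'Δl = 47.0 kN/m; ΣN' = 395.4 kN/m; ΣW sinα = 67.1 kN/m
Resisting = 47.0 + 395.4·tan25.0° = 47.0 + 184.4 = 231.4 kN/m
FS = 231.4 / 67.1 = 3.447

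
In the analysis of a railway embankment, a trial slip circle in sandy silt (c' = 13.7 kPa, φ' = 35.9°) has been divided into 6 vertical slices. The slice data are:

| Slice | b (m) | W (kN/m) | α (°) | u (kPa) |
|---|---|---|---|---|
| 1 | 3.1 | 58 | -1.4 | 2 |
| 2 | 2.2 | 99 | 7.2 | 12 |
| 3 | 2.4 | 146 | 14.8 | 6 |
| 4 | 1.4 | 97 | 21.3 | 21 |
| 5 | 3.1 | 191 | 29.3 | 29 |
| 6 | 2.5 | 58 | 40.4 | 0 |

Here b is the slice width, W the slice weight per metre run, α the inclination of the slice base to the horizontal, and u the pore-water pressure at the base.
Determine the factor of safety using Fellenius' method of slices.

Ordinary method of slices: FS = Σ[c'·Δl_i + (W_i cosα_i − u_i·Δl_i)·tanφ'] / Σ W_i sinα_i, with Δl_i = b_i / cosα_i.
Slice 1: Δl = 3.1/cos(-1.4°) = 3.101 m; N'_1 = 58·cos(-1.4°) − 2·3.101 = 51.8; c'Δl = 42.48; W sinα = -1.4
Slice 2: Δl = 2.2/cos7.2° = 2.217 m; N'_2 = 99·cos7.2° − 12·2.217 = 71.6; c'Δl = 30.38; W sinα = 12.4
Slice 3: Δl = 2.4/cos14.8° = 2.482 m; N'_3 = 146·cos14.8° − 6·2.482 = 126.3; c'Δl = 34.01; W sinα = 37.3
Slice 4: Δl = 1.4/cos21.3° = 1.503 m; N'_4 = 97·cos21.3° − 21·1.503 = 58.8; c'Δl = 20.59; W sinα = 35.2
Slice 5: Δl = 3.1/cos29.3° = 3.555 m; N'_5 = 191·cos29.3° − 29·3.555 = 63.5; c'Δl = 48.70; W sinα = 93.5
Slice 6: Δl = 2.5/cos40.4° = 3.283 m; N'_6 = 58·cos40.4° − 0·3.283 = 44.2; c'Δl = 44.97; W sinα = 37.6
Σc'Δl = 221.1 kN/m; ΣN' = 416.1 kN/m; ΣW sinα = 214.6 kN/m
Resisting = 221.1 + 416.1·tan35.9° = 221.1 + 301.2 = 522.4 kN/m
FS = 522.4 / 214.6 = 2.434

FS = 2.43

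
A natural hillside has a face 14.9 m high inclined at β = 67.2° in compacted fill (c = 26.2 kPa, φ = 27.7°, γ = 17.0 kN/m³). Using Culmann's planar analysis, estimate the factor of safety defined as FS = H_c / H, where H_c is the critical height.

FS = 1.48

H_c = (4c/γ) · sinβ cosφ / [1 − cos(β − φ)]
    = (4·26.2/17.0) · sin67.2°·cos27.7° / [1 − cos39.5°]
    = 6.165 · 0.8162 / 0.2284 = 22.03 m
FS = H_c / H = 22.03 / 14.9 = 1.479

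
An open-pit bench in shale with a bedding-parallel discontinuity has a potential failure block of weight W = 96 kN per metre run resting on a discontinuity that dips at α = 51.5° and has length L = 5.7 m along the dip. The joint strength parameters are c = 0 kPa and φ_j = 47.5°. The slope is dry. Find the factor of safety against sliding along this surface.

Resolving the block weight along and normal to the plane and applying the Mohr–Coulomb strength on the joint:
N' = W cosα = 96·cos51.5° = 59.8 kN/m
Driving force T = W sinα = 96·sin51.5° = 75.1 kN/m
Resisting force R = c·L + N'·tanφ_j = 0·5.7 + 59.8·tan47.5° = 0.0 + 65.2 = 65.2 kN/m
FS = R / T = 65.2 / 75.1 = 0.868

FS = 0.87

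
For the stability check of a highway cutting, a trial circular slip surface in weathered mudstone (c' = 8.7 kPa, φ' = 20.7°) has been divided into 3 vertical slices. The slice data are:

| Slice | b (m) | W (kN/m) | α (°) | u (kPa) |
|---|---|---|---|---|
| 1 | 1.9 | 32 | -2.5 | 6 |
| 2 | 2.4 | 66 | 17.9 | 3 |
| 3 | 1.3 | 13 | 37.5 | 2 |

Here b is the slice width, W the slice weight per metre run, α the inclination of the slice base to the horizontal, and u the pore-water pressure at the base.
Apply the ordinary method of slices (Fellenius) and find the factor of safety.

FS = 3.14

Ordinary method of slices: FS = Σ[c'·Δl_i + (W_i cosα_i − u_i·Δl_i)·tanφ'] / Σ W_i sinα_i, with Δl_i = b_i / cosα_i.
Slice 1: Δl = 1.9/cos(-2.5°) = 1.902 m; N'_1 = 32·cos(-2.5°) − 6·1.902 = 20.6; c'Δl = 16.55; W sinα = -1.4
Slice 2: Δl = 2.4/cos17.9° = 2.522 m; N'_2 = 66·cos17.9° − 3·2.522 = 55.2; c'Δl = 21.94; W sinα = 20.3
Slice 3: Δl = 1.3/cos37.5° = 1.639 m; N'_3 = 13·cos37.5° − 2·1.639 = 7.0; c'Δl = 14.26; W sinα = 7.9
Σc'Δl = 52.7 kN/m; ΣN' = 82.8 kN/m; ΣW sinα = 26.8 kN/m
Resisting = 52.7 + 82.8·tan20.7° = 52.7 + 31.3 = 84.0 kN/m
FS = 84.0 / 26.8 = 3.136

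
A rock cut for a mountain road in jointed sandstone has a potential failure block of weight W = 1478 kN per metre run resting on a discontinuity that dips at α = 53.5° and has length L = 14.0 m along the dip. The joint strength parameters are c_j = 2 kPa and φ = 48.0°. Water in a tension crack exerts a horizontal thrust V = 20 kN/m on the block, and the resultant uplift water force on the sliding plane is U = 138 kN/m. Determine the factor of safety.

Resolving the block weight along and normal to the plane and applying the Mohr–Coulomb strength on the joint:
N' = W cosα − U − V sinα = 1478·cos53.5° − 138 − 20·sin53.5° = 725.1 kN/m
Driving force T = W sinα + V cosα = 1478·sin53.5° + 20·cos53.5° = 1200.0 kN/m
Resisting force R = c_j·L + N'·tanφ = 2·14.0 + 725.1·tan48.0° = 28.0 + 805.3 = 833.3 kN/m
FS = R / T = 833.3 / 1200.0 = 0.694

FS = 0.69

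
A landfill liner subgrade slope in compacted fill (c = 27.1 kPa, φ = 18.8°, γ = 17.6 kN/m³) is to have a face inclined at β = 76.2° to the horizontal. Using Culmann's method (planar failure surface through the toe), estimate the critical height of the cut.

H_c = 12.28 m

Culmann's analysis gives the critical failure plane at α_cr = (β + φ)/2 = (76.2 + 18.8)/2 = 47.5°, and the critical height
H_c = (4c/γ) · sinβ cosφ / [1 − cos(β − φ)]
    = (4·27.1/17.6) · sin76.2°·cos18.8° / [1 − cos(57.4°)]
    = 6.159 · 0.9711·0.9466 / [1 − 0.5388]
    = 6.159 · 0.9193 / 0.4612
    = 12.28 m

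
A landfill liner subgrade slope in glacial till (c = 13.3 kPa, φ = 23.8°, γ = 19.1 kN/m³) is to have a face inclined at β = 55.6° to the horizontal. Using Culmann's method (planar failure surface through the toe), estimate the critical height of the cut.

H_c = 14.01 m

Culmann's analysis gives the critical failure plane at α_cr = (β + φ)/2 = (55.6 + 23.8)/2 = 39.7°, and the critical height
H_c = (4c/γ) · sinβ cosφ / [1 − cos(β − φ)]
    = (4·13.3/19.1) · sin55.6°·cos23.8° / [1 − cos(31.8°)]
    = 2.785 · 0.8251·0.9150 / [1 − 0.8499]
    = 2.785 · 0.7549 / 0.1501
    = 14.01 m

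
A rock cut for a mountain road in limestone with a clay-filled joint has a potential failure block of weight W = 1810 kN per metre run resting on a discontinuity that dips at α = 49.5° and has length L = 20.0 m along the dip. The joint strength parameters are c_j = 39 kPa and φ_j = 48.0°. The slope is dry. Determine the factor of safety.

FS = 1.52

Resolving the block weight along and normal to the plane and applying the Mohr–Coulomb strength on the joint:
N' = W cosα = 1810·cos49.5° = 1175.5 kN/m
Driving force T = W sinα = 1810·sin49.5° = 1376.3 kN/m
Resisting force R = c_j·L + N'·tanφ_j = 39·20.0 + 1175.5·tan48.0° = 780.0 + 1305.5 = 2085.5 kN/m
FS = R / T = 2085.5 / 1376.3 = 1.515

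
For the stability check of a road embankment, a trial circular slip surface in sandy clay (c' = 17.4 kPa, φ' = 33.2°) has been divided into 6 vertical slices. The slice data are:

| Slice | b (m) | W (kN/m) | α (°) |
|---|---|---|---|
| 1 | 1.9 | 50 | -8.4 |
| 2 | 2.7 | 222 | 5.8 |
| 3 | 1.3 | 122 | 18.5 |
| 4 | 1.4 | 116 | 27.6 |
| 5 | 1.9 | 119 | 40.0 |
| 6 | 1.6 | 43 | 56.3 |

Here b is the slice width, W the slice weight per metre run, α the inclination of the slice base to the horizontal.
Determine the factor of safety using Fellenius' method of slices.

FS = 2.82

Ordinary method of slices: FS = Σ[c'·Δl_i + (W_i cosα_i)·tanφ'] / Σ W_i sinα_i, with Δl_i = b_i / cosα_i.
Slice 1: Δl = 1.9/cos(-8.4°) = 1.921 m; N'_1 = 50·cos(-8.4°) = 49.5; c'Δl = 33.42; W sinα = -7.3
Slice 2: Δl = 2.7/cos5.8° = 2.714 m; N'_2 = 222·cos5.8° = 220.9; c'Δl = 47.22; W sinα = 22.4
Slice 3: Δl = 1.3/cos18.5° = 1.371 m; N'_3 = 122·cos18.5° = 115.7; c'Δl = 23.85; W sinα = 38.7
Slice 4: Δl = 1.4/cos27.6° = 1.580 m; N'_4 = 116·cos27.6° = 102.8; c'Δl = 27.49; W sinα = 53.7
Slice 5: Δl = 1.9/cos40.0° = 2.480 m; N'_5 = 119·cos40.0° = 91.2; c'Δl = 43.16; W sinα = 76.5
Slice 6: Δl = 1.6/cos56.3° = 2.884 m; N'_6 = 43·cos56.3° = 23.9; c'Δl = 50.18; W sinα = 35.8
Σc'Δl = 225.3 kN/m; ΣN' = 603.8 kN/m; ΣW sinα = 219.8 kN/m
Resisting = 225.3 + 603.8·tan33.2° = 225.3 + 395.1 = 620.5 kN/m
FS = 620.5 / 219.8 = 2.822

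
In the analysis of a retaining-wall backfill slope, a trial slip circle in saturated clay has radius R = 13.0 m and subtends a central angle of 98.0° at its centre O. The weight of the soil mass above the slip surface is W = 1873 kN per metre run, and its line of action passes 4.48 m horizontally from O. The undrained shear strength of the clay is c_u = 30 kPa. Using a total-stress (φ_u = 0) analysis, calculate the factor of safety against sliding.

FS = 1.03

Taking moments about the centre O, the resisting moment is provided by the undrained shear strength acting along the arc:
Arc length L_a = R·θ = 13.0·(98.0°·π/180) = 13.0·1.7104 = 22.24 m
M_R = c_u·L_a·R = 30·22.24·13.0 = 8671.8 kN·m/m
M_D = W·d = 1873·4.48 = 8391.0 kN·m/m
FS = M_R / M_D = 8671.8 / 8391.0 = 1.033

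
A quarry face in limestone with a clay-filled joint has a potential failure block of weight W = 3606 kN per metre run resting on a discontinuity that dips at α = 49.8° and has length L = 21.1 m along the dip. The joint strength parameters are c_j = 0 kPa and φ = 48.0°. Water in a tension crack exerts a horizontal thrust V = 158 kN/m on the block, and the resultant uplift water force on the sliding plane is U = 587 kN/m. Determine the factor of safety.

FS = 0.63

Resolving the block weight along and normal to the plane and applying the Mohr–Coulomb strength on the joint:
N' = W cosα − U − V sinα = 3606·cos49.8° − 587 − 158·sin49.8° = 1619.8 kN/m
Driving force T = W sinα + V cosα = 3606·sin49.8° + 158·cos49.8° = 2856.2 kN/m
Resisting force R = c_j·L + N'·tanφ = 0·21.1 + 1619.8·tan48.0° = 0.0 + 1799.0 = 1799.0 kN/m
FS = R / T = 1799.0 / 2856.2 = 0.630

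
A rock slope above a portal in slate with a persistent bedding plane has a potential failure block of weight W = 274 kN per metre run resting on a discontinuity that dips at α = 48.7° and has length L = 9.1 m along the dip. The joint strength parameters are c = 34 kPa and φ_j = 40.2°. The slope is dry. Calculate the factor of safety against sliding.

FS = 2.25

Resolving the block weight along and normal to the plane and applying the Mohr–Coulomb strength on the joint:
N' = W cosα = 274·cos48.7° = 180.8 kN/m
Driving force T = W sinα = 274·sin48.7° = 205.8 kN/m
Resisting force R = c·L + N'·tanφ_j = 34·9.1 + 180.8·tan40.2° = 309.4 + 152.8 = 462.2 kN/m
FS = R / T = 462.2 / 205.8 = 2.245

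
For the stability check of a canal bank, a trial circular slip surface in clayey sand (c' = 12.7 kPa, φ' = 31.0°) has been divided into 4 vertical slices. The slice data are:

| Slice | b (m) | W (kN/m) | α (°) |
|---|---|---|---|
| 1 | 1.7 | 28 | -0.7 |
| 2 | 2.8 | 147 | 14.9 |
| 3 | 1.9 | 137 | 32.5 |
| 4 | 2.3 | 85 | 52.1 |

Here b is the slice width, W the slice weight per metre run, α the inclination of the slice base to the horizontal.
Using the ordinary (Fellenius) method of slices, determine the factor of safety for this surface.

Ordinary method of slices: FS = Σ[c'·Δl_i + (W_i cosα_i)·tanφ'] / Σ W_i sinα_i, with Δl_i = b_i / cosα_i.
Slice 1: Δl = 1.7/cos(-0.7°) = 1.700 m; N'_1 = 28·cos(-0.7°) = 28.0; c'Δl = 21.59; W sinα = -0.3
Slice 2: Δl = 2.8/cos14.9° = 2.897 m; N'_2 = 147·cos14.9° = 142.1; c'Δl = 36.80; W sinα = 37.8
Slice 3: Δl = 1.9/cos32.5° = 2.253 m; N'_3 = 137·cos32.5° = 115.5; c'Δl = 28.61; W sinα = 73.6
Slice 4: Δl = 2.3/cos52.1° = 3.744 m; N'_4 = 85·cos52.1° = 52.2; c'Δl = 47.55; W sinα = 67.1
Σc'Δl = 134.6 kN/m; ΣN' = 337.8 kN/m; ΣW sinα = 178.1 kN/m
Resisting = 134.6 + 337.8·tan31.0° = 134.6 + 203.0 = 337.5 kN/m
FS = 337.5 / 178.1 = 1.895

FS = 1.89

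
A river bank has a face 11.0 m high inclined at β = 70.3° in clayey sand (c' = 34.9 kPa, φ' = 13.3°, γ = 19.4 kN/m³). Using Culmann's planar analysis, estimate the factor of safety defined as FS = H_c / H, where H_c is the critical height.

FS = 1.32

H_c = (4c'/γ) · sinβ cosφ' / [1 − cos(β − φ')]
    = (4·34.9/19.4) · sin70.3°·cos13.3° / [1 − cos57.0°]
    = 7.196 · 0.9162 / 0.4554 = 14.48 m
FS = H_c / H = 14.48 / 11.0 = 1.316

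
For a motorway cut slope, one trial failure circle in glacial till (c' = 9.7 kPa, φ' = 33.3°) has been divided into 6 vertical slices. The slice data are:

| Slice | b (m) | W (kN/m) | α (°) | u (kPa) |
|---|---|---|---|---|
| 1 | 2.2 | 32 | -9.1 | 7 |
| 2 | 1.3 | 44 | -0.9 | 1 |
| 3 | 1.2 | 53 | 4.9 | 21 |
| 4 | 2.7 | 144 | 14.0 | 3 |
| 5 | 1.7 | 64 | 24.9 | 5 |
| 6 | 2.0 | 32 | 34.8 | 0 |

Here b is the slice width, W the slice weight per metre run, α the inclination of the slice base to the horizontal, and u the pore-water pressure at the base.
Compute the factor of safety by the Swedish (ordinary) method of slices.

Ordinary method of slices: FS = Σ[c'·Δl_i + (W_i cosα_i − u_i·Δl_i)·tanφ'] / Σ W_i sinα_i, with Δl_i = b_i / cosα_i.
Slice 1: Δl = 2.2/cos(-9.1°) = 2.228 m; N'_1 = 32·cos(-9.1°) − 7·2.228 = 16.0; c'Δl = 21.61; W sinα = -5.1
Slice 2: Δl = 1.3/cos(-0.9°) = 1.300 m; N'_2 = 44·cos(-0.9°) − 1·1.300 = 42.7; c'Δl = 12.61; W sinα = -0.7
Slice 3: Δl = 1.2/cos4.9° = 1.204 m; N'_3 = 53·cos4.9° − 21·1.204 = 27.5; c'Δl = 11.68; W sinα = 4.5
Slice 4: Δl = 2.7/cos14.0° = 2.783 m; N'_4 = 144·cos14.0° − 3·2.783 = 131.4; c'Δl = 26.99; W sinα = 34.8
Slice 5: Δl = 1.7/cos24.9° = 1.874 m; N'_5 = 64·cos24.9° − 5·1.874 = 48.7; c'Δl = 18.18; W sinα = 26.9
Slice 6: Δl = 2.0/cos34.8° = 2.436 m; N'_6 = 32·cos34.8° − 0·2.436 = 26.3; c'Δl = 23.63; W sinα = 18.3
Σc'Δl = 114.7 kN/m; ΣN' = 292.5 kN/m; ΣW sinα = 78.8 kN/m
Resisting = 114.7 + 292.5·tan33.3° = 114.7 + 192.2 = 306.9 kN/m
FS = 306.9 / 78.8 = 3.893

FS = 3.89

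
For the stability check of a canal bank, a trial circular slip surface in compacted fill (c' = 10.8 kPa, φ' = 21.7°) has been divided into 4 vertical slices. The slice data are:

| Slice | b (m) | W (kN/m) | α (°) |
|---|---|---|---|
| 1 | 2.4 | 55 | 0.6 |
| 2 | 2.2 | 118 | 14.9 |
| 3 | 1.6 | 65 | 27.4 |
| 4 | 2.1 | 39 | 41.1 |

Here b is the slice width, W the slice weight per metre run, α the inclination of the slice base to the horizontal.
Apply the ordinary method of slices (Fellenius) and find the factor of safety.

Ordinary method of slices: FS = Σ[c'·Δl_i + (W_i cosα_i)·tanφ'] / Σ W_i sinα_i, with Δl_i = b_i / cosα_i.
Slice 1: Δl = 2.4/cos0.6° = 2.400 m; N'_1 = 55·cos0.6° = 55.0; c'Δl = 25.92; W sinα = 0.6
Slice 2: Δl = 2.2/cos14.9° = 2.277 m; N'_2 = 118·cos14.9° = 114.0; c'Δl = 24.59; W sinα = 30.3
Slice 3: Δl = 1.6/cos27.4° = 1.802 m; N'_3 = 65·cos27.4° = 57.7; c'Δl = 19.46; W sinα = 29.9
Slice 4: Δl = 2.1/cos41.1° = 2.787 m; N'_4 = 39·cos41.1° = 29.4; c'Δl = 30.10; W sinα = 25.6
Σc'Δl = 100.1 kN/m; ΣN' = 256.1 kN/m; ΣW sinα = 86.5 kN/m
Resisting = 100.1 + 256.1·tan21.7° = 100.1 + 101.9 = 202.0 kN/m
FS = 202.0 / 86.5 = 2.336

FS = 2.34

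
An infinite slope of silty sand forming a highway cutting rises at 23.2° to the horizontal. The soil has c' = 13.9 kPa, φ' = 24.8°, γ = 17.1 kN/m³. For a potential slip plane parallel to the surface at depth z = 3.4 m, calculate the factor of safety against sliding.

For an infinite slope with a slip plane parallel to the surface (no pore pressure): FS = [c' + γz cos²β tanφ'] / [γz sinβ cosβ].
γz = 17.1·3.4 = 58.14 kN/m²
Numerator = 13.9 + 58.14·cos²23.2°·tan24.8° = 13.9 + 58.14·0.8448·0.4621 = 36.595 kPa
Denominator = 58.14·sin23.2°·cos23.2° = 58.14·0.3939·0.9191 = 21.052 kPa
FS = 36.595 / 21.052 = 1.738

FS = 1.74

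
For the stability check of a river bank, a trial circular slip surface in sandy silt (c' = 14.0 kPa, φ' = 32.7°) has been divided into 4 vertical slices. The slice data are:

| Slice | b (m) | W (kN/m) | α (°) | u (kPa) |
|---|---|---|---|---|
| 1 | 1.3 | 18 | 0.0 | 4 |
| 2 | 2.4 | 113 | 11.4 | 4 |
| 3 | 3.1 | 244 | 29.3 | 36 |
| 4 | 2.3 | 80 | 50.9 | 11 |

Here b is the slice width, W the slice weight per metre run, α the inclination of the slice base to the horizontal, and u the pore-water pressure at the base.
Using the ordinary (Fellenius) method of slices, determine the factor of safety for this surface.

FS = 1.41

Ordinary method of slices: FS = Σ[c'·Δl_i + (W_i cosα_i − u_i·Δl_i)·tanφ'] / Σ W_i sinα_i, with Δl_i = b_i / cosα_i.
Slice 1: Δl = 1.3/cos0.0° = 1.300 m; N'_1 = 18·cos0.0° − 4·1.300 = 12.8; c'Δl = 18.20; W sinα = 0.0
Slice 2: Δl = 2.4/cos11.4° = 2.448 m; N'_2 = 113·cos11.4° − 4·2.448 = 101.0; c'Δl = 34.28; W sinα = 22.3
Slice 3: Δl = 3.1/cos29.3° = 3.555 m; N'_3 = 244·cos29.3° − 36·3.555 = 84.8; c'Δl = 49.77; W sinα = 119.4
Slice 4: Δl = 2.3/cos50.9° = 3.647 m; N'_4 = 80·cos50.9° − 11·3.647 = 10.3; c'Δl = 51.06; W sinα = 62.1
Σc'Δl = 153.3 kN/m; ΣN' = 208.9 kN/m; ΣW sinα = 203.8 kN/m
Resisting = 153.3 + 208.9·tan32.7° = 153.3 + 134.1 = 287.4 kN/m
FS = 287.4 / 203.8 = 1.410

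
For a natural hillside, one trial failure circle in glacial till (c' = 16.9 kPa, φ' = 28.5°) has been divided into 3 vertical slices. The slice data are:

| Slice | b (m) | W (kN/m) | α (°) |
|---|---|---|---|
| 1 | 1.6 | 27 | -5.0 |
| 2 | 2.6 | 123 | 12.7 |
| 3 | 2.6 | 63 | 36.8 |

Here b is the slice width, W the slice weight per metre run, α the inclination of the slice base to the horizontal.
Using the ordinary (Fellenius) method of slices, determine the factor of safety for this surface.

Ordinary method of slices: FS = Σ[c'·Δl_i + (W_i cosα_i)·tanφ'] / Σ W_i sinα_i, with Δl_i = b_i / cosα_i.
Slice 1: Δl = 1.6/cos(-5.0°) = 1.606 m; N'_1 = 27·cos(-5.0°) = 26.9; c'Δl = 27.14; W sinα = -2.4
Slice 2: Δl = 2.6/cos12.7° = 2.665 m; N'_2 = 123·cos12.7° = 120.0; c'Δl = 45.04; W sinα = 27.0
Slice 3: Δl = 2.6/cos36.8° = 3.247 m; N'_3 = 63·cos36.8° = 50.4; c'Δl = 54.87; W sinα = 37.7
Σc'Δl = 127.1 kN/m; ΣN' = 197.3 kN/m; ΣW sinα = 62.4 kN/m
Resisting = 127.1 + 197.3·tan28.5° = 127.1 + 107.1 = 234.2 kN/m
FS = 234.2 / 62.4 = 3.752

FS = 3.75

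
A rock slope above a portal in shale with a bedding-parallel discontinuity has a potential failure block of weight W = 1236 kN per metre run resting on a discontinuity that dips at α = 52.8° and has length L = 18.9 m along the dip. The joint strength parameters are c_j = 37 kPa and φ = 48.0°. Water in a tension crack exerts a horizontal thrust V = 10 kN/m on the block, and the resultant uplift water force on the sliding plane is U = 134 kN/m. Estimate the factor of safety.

Resolving the block weight along and normal to the plane and applying the Mohr–Coulomb strength on the joint:
N' = W cosα − U − V sinα = 1236·cos52.8° − 134 − 10·sin52.8° = 605.3 kN/m
Driving force T = W sinα + V cosα = 1236·sin52.8° + 10·cos52.8° = 990.6 kN/m
Resisting force R = c_j·L + N'·tanφ = 37·18.9 + 605.3·tan48.0° = 699.3 + 672.3 = 1371.6 kN/m
FS = R / T = 1371.6 / 990.6 = 1.385

FS = 1.38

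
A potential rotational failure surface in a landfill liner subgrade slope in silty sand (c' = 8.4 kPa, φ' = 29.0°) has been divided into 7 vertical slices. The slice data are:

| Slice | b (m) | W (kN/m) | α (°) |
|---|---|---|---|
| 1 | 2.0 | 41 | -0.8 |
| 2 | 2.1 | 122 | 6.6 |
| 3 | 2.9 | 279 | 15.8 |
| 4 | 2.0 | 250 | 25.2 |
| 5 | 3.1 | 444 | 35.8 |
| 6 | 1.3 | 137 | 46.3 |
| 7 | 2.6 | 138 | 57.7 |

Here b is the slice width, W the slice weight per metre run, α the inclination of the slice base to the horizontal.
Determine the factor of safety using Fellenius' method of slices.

FS = 1.23

Ordinary method of slices: FS = Σ[c'·Δl_i + (W_i cosα_i)·tanφ'] / Σ W_i sinα_i, with Δl_i = b_i / cosα_i.
Slice 1: Δl = 2.0/cos(-0.8°) = 2.000 m; N'_1 = 41·cos(-0.8°) = 41.0; c'Δl = 16.80; W sinα = -0.6
Slice 2: Δl = 2.1/cos6.6° = 2.114 m; N'_2 = 122·cos6.6° = 121.2; c'Δl = 17.76; W sinα = 14.0
Slice 3: Δl = 2.9/cos15.8° = 3.014 m; N'_3 = 279·cos15.8° = 268.5; c'Δl = 25.32; W sinα = 76.0
Slice 4: Δl = 2.0/cos25.2° = 2.210 m; N'_4 = 250·cos25.2° = 226.2; c'Δl = 18.57; W sinα = 106.4
Slice 5: Δl = 3.1/cos35.8° = 3.822 m; N'_5 = 444·cos35.8° = 360.1; c'Δl = 32.11; W sinα = 259.7
Slice 6: Δl = 1.3/cos46.3° = 1.882 m; N'_6 = 137·cos46.3° = 94.7; c'Δl = 15.81; W sinα = 99.0
Slice 7: Δl = 2.6/cos57.7° = 4.866 m; N'_7 = 138·cos57.7° = 73.7; c'Δl = 40.87; W sinα = 116.6
Σc'Δl = 167.2 kN/m; ΣN' = 1185.4 kN/m; ΣW sinα = 671.3 kN/m
Resisting = 167.2 + 1185.4·tan29.0° = 167.2 + 657.1 = 824.3 kN/m
FS = 824.3 / 671.3 = 1.228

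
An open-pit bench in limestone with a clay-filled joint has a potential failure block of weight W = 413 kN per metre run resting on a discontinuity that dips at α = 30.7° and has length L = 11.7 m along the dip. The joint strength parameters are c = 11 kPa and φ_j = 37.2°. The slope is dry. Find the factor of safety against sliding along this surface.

FS = 1.89

Resolving the block weight along and normal to the plane and applying the Mohr–Coulomb strength on the joint:
N' = W cosα = 413·cos30.7° = 355.1 kN/m
Driving force T = W sinα = 413·sin30.7° = 210.9 kN/m
Resisting force R = c·L + N'·tanφ_j = 11·11.7 + 355.1·tan37.2° = 128.7 + 269.5 = 398.2 kN/m
FS = R / T = 398.2 / 210.9 = 1.889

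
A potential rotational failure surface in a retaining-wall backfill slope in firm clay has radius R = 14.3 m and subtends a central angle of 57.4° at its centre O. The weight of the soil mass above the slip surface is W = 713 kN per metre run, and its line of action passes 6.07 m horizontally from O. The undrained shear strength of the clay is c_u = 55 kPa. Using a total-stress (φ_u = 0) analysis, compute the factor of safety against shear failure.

Taking moments about the centre O, the resisting moment is provided by the undrained shear strength acting along the arc:
Arc length L_a = R·θ = 14.3·(57.4°·π/180) = 14.3·1.0018 = 14.33 m
M_R = c_u·L_a·R = 55·14.33·14.3 = 11267.4 kN·m/m
M_D = W·d = 713·6.07 = 4327.9 kN·m/m
FS = M_R / M_D = 11267.4 / 4327.9 = 2.603

FS = 2.60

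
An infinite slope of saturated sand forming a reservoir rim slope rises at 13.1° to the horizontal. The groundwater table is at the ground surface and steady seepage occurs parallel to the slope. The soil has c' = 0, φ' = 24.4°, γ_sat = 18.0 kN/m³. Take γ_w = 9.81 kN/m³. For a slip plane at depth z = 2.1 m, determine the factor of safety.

FS = 0.89

With seepage parallel to the slope and the water table at the surface, the effective normal stress on the slip plane uses the buoyant unit weight γ' = γ_sat − γ_w while the driving shear stress uses γ_sat:
FS = [c' + γ' z cos²β tanφ'] / [γ_sat z sinβ cosβ]
(For c' = 0 this reduces to FS = (γ'/γ_sat)·tanφ'/tanβ.)
γ' = 18.0 − 9.81 = 8.19 kN/m³
Numerator = 0.0 + 8.19·2.1·cos²13.1°·tan24.4° = 0.0 + 8.19·2.1·0.9486·0.4536 = 7.401 kPa
Denominator = 18.0·2.1·sin13.1°·cos13.1° = 18.0·2.1·0.2267·0.9740 = 8.344 kPa
FS = 7.401 / 8.344 = 0.887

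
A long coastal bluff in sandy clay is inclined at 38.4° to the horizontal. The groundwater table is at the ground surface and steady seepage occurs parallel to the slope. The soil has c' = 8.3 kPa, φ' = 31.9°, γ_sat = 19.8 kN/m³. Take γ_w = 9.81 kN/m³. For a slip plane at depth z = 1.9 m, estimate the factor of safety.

FS = 0.85

With seepage parallel to the slope and the water table at the surface, the effective normal stress on the slip plane uses the buoyant unit weight γ' = γ_sat − γ_w while the driving shear stress uses γ_sat:
FS = [c' + γ' z cos²β tanφ'] / [γ_sat z sinβ cosβ]
γ' = 19.8 − 9.81 = 9.99 kN/m³
Numerator = 8.3 + 9.99·1.9·cos²38.4°·tan31.9° = 8.3 + 9.99·1.9·0.6142·0.6224 = 15.556 kPa
Denominator = 19.8·1.9·sin38.4°·cos38.4° = 19.8·1.9·0.6211·0.7837 = 18.313 kPa
FS = 15.556 / 18.313 = 0.849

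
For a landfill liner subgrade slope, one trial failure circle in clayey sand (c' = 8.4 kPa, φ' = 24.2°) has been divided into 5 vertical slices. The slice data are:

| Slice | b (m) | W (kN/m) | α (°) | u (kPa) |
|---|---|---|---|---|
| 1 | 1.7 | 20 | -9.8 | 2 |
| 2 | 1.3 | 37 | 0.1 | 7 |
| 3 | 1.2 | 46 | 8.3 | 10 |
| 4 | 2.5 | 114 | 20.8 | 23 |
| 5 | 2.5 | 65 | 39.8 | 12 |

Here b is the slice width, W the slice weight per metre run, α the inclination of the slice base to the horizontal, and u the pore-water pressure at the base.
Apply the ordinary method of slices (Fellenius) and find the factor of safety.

Ordinary method of slices: FS = Σ[c'·Δl_i + (W_i cosα_i − u_i·Δl_i)·tanφ'] / Σ W_i sinα_i, with Δl_i = b_i / cosα_i.
Slice 1: Δl = 1.7/cos(-9.8°) = 1.725 m; N'_1 = 20·cos(-9.8°) − 2·1.725 = 16.3; c'Δl = 14.49; W sinα = -3.4
Slice 2: Δl = 1.3/cos0.1° = 1.300 m; N'_2 = 37·cos0.1° − 7·1.300 = 27.9; c'Δl = 10.92; W sinα = 0.1
Slice 3: Δl = 1.2/cos8.3° = 1.213 m; N'_3 = 46·cos8.3° − 10·1.213 = 33.4; c'Δl = 10.19; W sinα = 6.6
Slice 4: Δl = 2.5/cos20.8° = 2.674 m; N'_4 = 114·cos20.8° − 23·2.674 = 45.1; c'Δl = 22.46; W sinα = 40.5
Slice 5: Δl = 2.5/cos39.8° = 3.254 m; N'_5 = 65·cos39.8° − 12·3.254 = 10.9; c'Δl = 27.33; W sinα = 41.6
Σc'Δl = 85.4 kN/m; ΣN' = 133.5 kN/m; ΣW sinα = 85.4 kN/m
Resisting = 85.4 + 133.5·tan24.2° = 85.4 + 60.0 = 145.4 kN/m
FS = 145.4 / 85.4 = 1.703

FS = 1.70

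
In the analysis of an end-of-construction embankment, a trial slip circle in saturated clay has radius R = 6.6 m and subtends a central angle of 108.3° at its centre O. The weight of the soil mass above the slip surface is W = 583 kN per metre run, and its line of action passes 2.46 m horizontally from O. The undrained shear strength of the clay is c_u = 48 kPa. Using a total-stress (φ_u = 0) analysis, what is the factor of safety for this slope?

FS = 2.76

Taking moments about the centre O, the resisting moment is provided by the undrained shear strength acting along the arc:
Arc length L_a = R·θ = 6.6·(108.3°·π/180) = 6.6·1.8902 = 12.48 m
M_R = c_u·L_a·R = 48·12.48·6.6 = 3952.2 kN·m/m
M_D = W·d = 583·2.46 = 1434.2 kN·m/m
FS = M_R / M_D = 3952.2 / 1434.2 = 2.756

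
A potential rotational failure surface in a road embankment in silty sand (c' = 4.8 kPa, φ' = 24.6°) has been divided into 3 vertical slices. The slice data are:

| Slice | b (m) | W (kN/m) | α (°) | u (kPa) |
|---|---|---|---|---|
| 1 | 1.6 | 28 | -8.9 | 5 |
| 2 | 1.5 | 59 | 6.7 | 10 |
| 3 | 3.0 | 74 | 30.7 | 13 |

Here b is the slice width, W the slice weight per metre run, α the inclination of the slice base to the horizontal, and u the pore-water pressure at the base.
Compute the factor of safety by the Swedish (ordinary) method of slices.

Ordinary method of slices: FS = Σ[c'·Δl_i + (W_i cosα_i − u_i·Δl_i)·tanφ'] / Σ W_i sinα_i, with Δl_i = b_i / cosα_i.
Slice 1: Δl = 1.6/cos(-8.9°) = 1.619 m; N'_1 = 28·cos(-8.9°) − 5·1.619 = 19.6; c'Δl = 7.77; W sinα = -4.3
Slice 2: Δl = 1.5/cos6.7° = 1.510 m; N'_2 = 59·cos6.7° − 10·1.510 = 43.5; c'Δl = 7.25; W sinα = 6.9
Slice 3: Δl = 3.0/cos30.7° = 3.489 m; N'_3 = 74·cos30.7° − 13·3.489 = 18.3; c'Δl = 16.75; W sinα = 37.8
Σc'Δl = 31.8 kN/m; ΣN' = 81.3 kN/m; ΣW sinα = 40.3 kN/m
Resisting = 31.8 + 81.3·tan24.6° = 31.8 + 37.2 = 69.0 kN/m
FS = 69.0 / 40.3 = 1.711

FS = 1.71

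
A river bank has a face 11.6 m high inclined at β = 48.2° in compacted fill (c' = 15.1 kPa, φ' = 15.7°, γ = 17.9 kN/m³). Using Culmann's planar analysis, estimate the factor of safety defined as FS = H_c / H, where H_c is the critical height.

FS = 1.33

H_c = (4c'/γ) · sinβ cosφ' / [1 − cos(β − φ')]
    = (4·15.1/17.9) · sin48.2°·cos15.7° / [1 − cos32.5°]
    = 3.374 · 0.7177 / 0.1566 = 15.46 m
FS = H_c / H = 15.46 / 11.6 = 1.333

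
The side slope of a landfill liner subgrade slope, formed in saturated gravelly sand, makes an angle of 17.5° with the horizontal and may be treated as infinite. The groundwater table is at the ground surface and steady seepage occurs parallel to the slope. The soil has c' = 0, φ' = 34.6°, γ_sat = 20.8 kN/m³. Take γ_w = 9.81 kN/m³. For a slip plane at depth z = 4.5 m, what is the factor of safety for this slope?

With seepage parallel to the slope and the water table at the surface, the effective normal stress on the slip plane uses the buoyant unit weight γ' = γ_sat − γ_w while the driving shear stress uses γ_sat:
FS = [c' + γ' z cos²β tanφ'] / [γ_sat z sinβ cosβ]
(For c' = 0 this reduces to FS = (γ'/γ_sat)·tanφ'/tanβ.)
γ' = 20.8 − 9.81 = 10.99 kN/m³
Numerator = 0.0 + 10.99·4.5·cos²17.5°·tan34.6° = 0.0 + 10.99·4.5·0.9096·0.6899 = 31.032 kPa
Denominator = 20.8·4.5·sin17.5°·cos17.5° = 20.8·4.5·0.3007·0.9537 = 26.843 kPa
FS = 31.032 / 26.843 = 1.156

FS = 1.16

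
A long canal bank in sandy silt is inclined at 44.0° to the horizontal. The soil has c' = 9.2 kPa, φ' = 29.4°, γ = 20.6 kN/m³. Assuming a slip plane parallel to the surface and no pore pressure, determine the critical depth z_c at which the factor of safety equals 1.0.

z_c = 2.15 m

Setting FS = 1.00 in FS = [c' + γz cos²β tanφ'] / [γz sinβ cosβ] and solving for z:
z = c' / [γ cosβ (FS·sinβ − cosβ·tanφ')]
  = 9.2 / [20.6·cos44.0°·(1.00·sin44.0° − cos44.0°·tan29.4°)]
  = 9.2 / [20.6·0.7193·(1.00·0.6947 − 0.7193·0.5635)]
  = 9.2 / 4.2874 = 2.146 m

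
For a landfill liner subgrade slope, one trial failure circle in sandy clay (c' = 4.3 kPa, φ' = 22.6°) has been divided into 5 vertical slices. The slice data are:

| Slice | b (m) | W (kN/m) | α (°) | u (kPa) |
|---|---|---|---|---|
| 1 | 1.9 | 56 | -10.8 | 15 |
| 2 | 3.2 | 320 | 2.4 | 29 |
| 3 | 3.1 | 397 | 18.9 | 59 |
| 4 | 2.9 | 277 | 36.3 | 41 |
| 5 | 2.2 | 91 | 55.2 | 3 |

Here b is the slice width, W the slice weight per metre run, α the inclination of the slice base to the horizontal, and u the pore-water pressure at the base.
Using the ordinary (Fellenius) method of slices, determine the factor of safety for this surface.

Ordinary method of slices: FS = Σ[c'·Δl_i + (W_i cosα_i − u_i·Δl_i)·tanφ'] / Σ W_i sinα_i, with Δl_i = b_i / cosα_i.
Slice 1: Δl = 1.9/cos(-10.8°) = 1.934 m; N'_1 = 56·cos(-10.8°) − 15·1.934 = 26.0; c'Δl = 8.32; W sinα = -10.5
Slice 2: Δl = 3.2/cos2.4° = 3.203 m; N'_2 = 320·cos2.4° − 29·3.203 = 226.8; c'Δl = 13.77; W sinα = 13.4
Slice 3: Δl = 3.1/cos18.9° = 3.277 m; N'_3 = 397·cos18.9° − 59·3.277 = 182.3; c'Δl = 14.09; W sinα = 128.6
Slice 4: Δl = 2.9/cos36.3° = 3.598 m; N'_4 = 277·cos36.3° − 41·3.598 = 75.7; c'Δl = 15.47; W sinα = 164.0
Slice 5: Δl = 2.2/cos55.2° = 3.855 m; N'_5 = 91·cos55.2° − 3·3.855 = 40.4; c'Δl = 16.58; W sinα = 74.7
Σc'Δl = 68.2 kN/m; ΣN' = 551.2 kN/m; ΣW sinα = 370.2 kN/m
Resisting = 68.2 + 551.2·tan22.6° = 68.2 + 229.4 = 297.7 kN/m
FS = 297.7 / 370.2 = 0.804

FS = 0.80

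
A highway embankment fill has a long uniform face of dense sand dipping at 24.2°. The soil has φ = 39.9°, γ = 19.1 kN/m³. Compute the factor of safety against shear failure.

FS = 1.86

For a dry cohesionless infinite slope the factor of safety is FS = tanφ / tanβ.
FS = tan39.9° / tan24.2° = 0.8361 / 0.4494 = 1.860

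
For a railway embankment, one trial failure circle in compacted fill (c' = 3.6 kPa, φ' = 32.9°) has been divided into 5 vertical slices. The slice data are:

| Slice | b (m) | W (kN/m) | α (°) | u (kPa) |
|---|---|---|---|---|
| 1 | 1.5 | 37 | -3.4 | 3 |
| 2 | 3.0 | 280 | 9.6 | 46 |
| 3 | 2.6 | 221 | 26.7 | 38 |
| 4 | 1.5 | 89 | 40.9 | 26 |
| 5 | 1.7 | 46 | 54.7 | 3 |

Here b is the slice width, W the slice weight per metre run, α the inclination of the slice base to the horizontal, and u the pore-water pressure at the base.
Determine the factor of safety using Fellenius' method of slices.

FS = 0.97

Ordinary method of slices: FS = Σ[c'·Δl_i + (W_i cosα_i − u_i·Δl_i)·tanφ'] / Σ W_i sinα_i, with Δl_i = b_i / cosα_i.
Slice 1: Δl = 1.5/cos(-3.4°) = 1.503 m; N'_1 = 37·cos(-3.4°) − 3·1.503 = 32.4; c'Δl = 5.41; W sinα = -2.2
Slice 2: Δl = 3.0/cos9.6° = 3.043 m; N'_2 = 280·cos9.6° − 46·3.043 = 136.1; c'Δl = 10.95; W sinα = 46.7
Slice 3: Δl = 2.6/cos26.7° = 2.910 m; N'_3 = 221·cos26.7° − 38·2.910 = 86.8; c'Δl = 10.48; W sinα = 99.3
Slice 4: Δl = 1.5/cos40.9° = 1.985 m; N'_4 = 89·cos40.9° − 26·1.985 = 15.7; c'Δl = 7.14; W sinα = 58.3
Slice 5: Δl = 1.7/cos54.7° = 2.942 m; N'_5 = 46·cos54.7° − 3·2.942 = 17.8; c'Δl = 10.59; W sinα = 37.5
Σc'Δl = 44.6 kN/m; ΣN' = 288.8 kN/m; ΣW sinα = 239.6 kN/m
Resisting = 44.6 + 288.8·tan32.9° = 44.6 + 186.8 = 231.4 kN/m
FS = 231.4 / 239.6 = 0.966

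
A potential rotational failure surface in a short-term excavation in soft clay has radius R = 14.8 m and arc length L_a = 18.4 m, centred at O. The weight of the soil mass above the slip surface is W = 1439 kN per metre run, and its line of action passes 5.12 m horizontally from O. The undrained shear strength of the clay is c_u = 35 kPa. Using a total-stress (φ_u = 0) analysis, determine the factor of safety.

Taking moments about the centre O, the resisting moment is provided by the undrained shear strength acting along the arc:
M_R = c_u·L_a·R = 35·18.40·14.8 = 9531.2 kN·m/m
M_D = W·d = 1439·5.12 = 7367.7 kN·m/m
FS = M_R / M_D = 9531.2 / 7367.7 = 1.294

FS = 1.29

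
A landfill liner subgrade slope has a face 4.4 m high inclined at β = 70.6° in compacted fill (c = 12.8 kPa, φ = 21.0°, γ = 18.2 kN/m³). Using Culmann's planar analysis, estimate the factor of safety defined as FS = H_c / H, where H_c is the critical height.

FS = 1.60

H_c = (4c/γ) · sinβ cosφ / [1 − cos(β − φ)]
    = (4·12.8/18.2) · sin70.6°·cos21.0° / [1 − cos49.6°]
    = 2.813 · 0.8806 / 0.3519 = 7.04 m
FS = H_c / H = 7.04 / 4.4 = 1.600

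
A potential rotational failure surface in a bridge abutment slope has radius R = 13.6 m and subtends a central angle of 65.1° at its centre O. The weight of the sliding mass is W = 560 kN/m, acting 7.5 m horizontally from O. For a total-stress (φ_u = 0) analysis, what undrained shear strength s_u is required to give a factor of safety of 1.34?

s_u = 26.8 kPa

FS = s_u·L_a·R / (W·d), so s_u = FS·W·d / (L_a·R).
Arc length L_a = R·θ = 13.6·(65.1°·π/180) = 13.6·1.1362 = 15.45 m
s_u = 1.34·560·7.5 / (15.45·13.6) = 5628.0 / 210.15 = 26.78 kPa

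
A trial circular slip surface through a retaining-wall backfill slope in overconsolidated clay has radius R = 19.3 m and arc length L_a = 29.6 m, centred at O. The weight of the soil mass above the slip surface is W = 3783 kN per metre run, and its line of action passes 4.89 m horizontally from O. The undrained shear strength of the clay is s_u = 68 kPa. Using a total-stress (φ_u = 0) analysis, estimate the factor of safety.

FS = 2.10

Taking moments about the centre O, the resisting moment is provided by the undrained shear strength acting along the arc:
M_R = s_u·L_a·R = 68·29.60·19.3 = 38847.0 kN·m/m
M_D = W·d = 3783·4.89 = 18498.9 kN·m/m
FS = M_R / M_D = 38847.0 / 18498.9 = 2.100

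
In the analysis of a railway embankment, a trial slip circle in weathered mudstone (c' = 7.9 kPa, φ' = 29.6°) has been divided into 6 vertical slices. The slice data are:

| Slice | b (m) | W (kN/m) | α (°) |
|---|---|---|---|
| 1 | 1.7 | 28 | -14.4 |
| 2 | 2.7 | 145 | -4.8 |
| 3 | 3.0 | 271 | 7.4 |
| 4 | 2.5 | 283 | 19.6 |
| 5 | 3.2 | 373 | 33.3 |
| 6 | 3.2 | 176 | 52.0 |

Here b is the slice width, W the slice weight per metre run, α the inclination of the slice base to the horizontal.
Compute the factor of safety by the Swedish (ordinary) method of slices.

Ordinary method of slices: FS = Σ[c'·Δl_i + (W_i cosα_i)·tanφ'] / Σ W_i sinα_i, with Δl_i = b_i / cosα_i.
Slice 1: Δl = 1.7/cos(-14.4°) = 1.755 m; N'_1 = 28·cos(-14.4°) = 27.1; c'Δl = 13.87; W sinα = -7.0
Slice 2: Δl = 2.7/cos(-4.8°) = 2.710 m; N'_2 = 145·cos(-4.8°) = 144.5; c'Δl = 21.41; W sinα = -12.1
Slice 3: Δl = 3.0/cos7.4° = 3.025 m; N'_3 = 271·cos7.4° = 268.7; c'Δl = 23.90; W sinα = 34.9
Slice 4: Δl = 2.5/cos19.6° = 2.654 m; N'_4 = 283·cos19.6° = 266.6; c'Δl = 20.96; W sinα = 94.9
Slice 5: Δl = 3.2/cos33.3° = 3.829 m; N'_5 = 373·cos33.3° = 311.8; c'Δl = 30.25; W sinα = 204.8
Slice 6: Δl = 3.2/cos52.0° = 5.198 m; N'_6 = 176·cos52.0° = 108.4; c'Δl = 41.06; W sinα = 138.7
Σc'Δl = 151.4 kN/m; ΣN' = 1127.1 kN/m; ΣW sinα = 454.2 kN/m
Resisting = 151.4 + 1127.1·tan29.6° = 151.4 + 640.3 = 791.7 kN/m
FS = 791.7 / 454.2 = 1.743

FS = 1.74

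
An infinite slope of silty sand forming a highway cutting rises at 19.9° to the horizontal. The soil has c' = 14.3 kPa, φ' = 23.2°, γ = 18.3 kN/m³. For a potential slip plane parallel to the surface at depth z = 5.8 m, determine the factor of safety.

For an infinite slope with a slip plane parallel to the surface (no pore pressure): FS = [c' + γz cos²β tanφ'] / [γz sinβ cosβ].
γz = 18.3·5.8 = 106.14 kN/m²
Numerator = 14.3 + 106.14·cos²19.9°·tan23.2° = 14.3 + 106.14·0.8841·0.4286 = 54.521 kPa
Denominator = 106.14·sin19.9°·cos19.9° = 106.14·0.3404·0.9403 = 33.971 kPa
FS = 54.521 / 33.971 = 1.605

FS = 1.60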